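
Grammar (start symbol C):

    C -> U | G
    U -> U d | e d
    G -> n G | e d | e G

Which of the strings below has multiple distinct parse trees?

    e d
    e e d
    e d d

e d

e d: 2 trees
e e d: 1 tree
e d d: 1 tree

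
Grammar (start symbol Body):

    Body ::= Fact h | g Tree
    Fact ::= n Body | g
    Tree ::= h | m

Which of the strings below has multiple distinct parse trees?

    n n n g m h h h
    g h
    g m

n n n g m h h h: 1 tree
g h: 2 trees
g m: 1 tree

g h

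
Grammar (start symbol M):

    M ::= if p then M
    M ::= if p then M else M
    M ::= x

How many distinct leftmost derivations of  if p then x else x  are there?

1

Parse trees for if p then x else x:
  [M if p then [M x] else [M x]]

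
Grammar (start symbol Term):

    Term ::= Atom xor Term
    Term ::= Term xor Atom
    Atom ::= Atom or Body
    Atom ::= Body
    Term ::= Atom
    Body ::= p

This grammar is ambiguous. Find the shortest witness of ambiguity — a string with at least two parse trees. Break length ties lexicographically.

p xor p

length 1: no string has ≥2 trees
length 3: p xor p has 2 parse trees

Two derivations of p xor p:
  Term ⇒ Atom xor Term ⇒ Body xor Term ⇒ p xor Term ⇒ p xor Atom ⇒ p xor Body ⇒ p xor p
  Term ⇒ Term xor Atom ⇒ Atom xor Atom ⇒ Body xor Atom ⇒ p xor Atom ⇒ p xor Body ⇒ p xor p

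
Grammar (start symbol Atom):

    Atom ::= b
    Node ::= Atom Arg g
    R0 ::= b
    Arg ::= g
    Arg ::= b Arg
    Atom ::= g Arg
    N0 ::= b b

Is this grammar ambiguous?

(Node, R0, N0 are unreachable from Atom, so their rules don't affect L(Atom).) Restricted to the reachable nonterminals, every rule has the form A → t or A → t B, and no two rules for the same A share a first terminal. The grammar encodes a DFA — one run per string.

Unambiguous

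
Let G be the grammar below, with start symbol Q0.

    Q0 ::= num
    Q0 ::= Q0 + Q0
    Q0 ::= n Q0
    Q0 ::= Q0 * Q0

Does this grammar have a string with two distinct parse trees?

Witness: n num * num

Derivation 1: Q0 ⇒ n Q0 ⇒ n Q0 * Q0 ⇒ n num * Q0 ⇒ n num * num
Derivation 2: Q0 ⇒ Q0 * Q0 ⇒ n Q0 * Q0 ⇒ n num * Q0 ⇒ n num * num

Two distinct leftmost derivations for the same string.

Ambiguous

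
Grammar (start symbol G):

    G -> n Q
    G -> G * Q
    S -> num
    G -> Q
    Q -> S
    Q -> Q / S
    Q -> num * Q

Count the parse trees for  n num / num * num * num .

2

Parse trees for n num / num * num * num:
  [G [G n [Q [Q [S num]] / [S num]]] * [Q num * [Q [S num]]]]
  [G [G [G n [Q [Q [S num]] / [S num]]] * [Q [S num]]] * [Q [S num]]]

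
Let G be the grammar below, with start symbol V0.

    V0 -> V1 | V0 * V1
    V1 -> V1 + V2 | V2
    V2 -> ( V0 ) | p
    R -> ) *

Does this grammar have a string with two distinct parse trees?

Unambiguous

(R is unreachable from V0, so its rules don't affect L(V0).) The grammar is stratified — V0 handles '*' (left-recursive), V1 handles '+', V2 atoms. Each operator has a fixed associativity and precedence level, so every string has one parse.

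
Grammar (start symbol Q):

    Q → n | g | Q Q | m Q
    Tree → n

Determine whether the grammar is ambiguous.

Witness: g g g

Derivation 1: Q ⇒ Q Q ⇒ g Q ⇒ g Q Q ⇒ g g Q ⇒ g g g
Derivation 2: Q ⇒ Q Q ⇒ Q Q Q ⇒ g Q Q ⇒ g g Q ⇒ g g g

Two distinct leftmost derivations for the same string.

Ambiguous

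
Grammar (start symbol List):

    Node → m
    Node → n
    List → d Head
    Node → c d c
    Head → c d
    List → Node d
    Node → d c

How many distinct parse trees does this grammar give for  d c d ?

Parse trees for d c d:
  [List d [Head c d]]
  [List [Node d c] d]

2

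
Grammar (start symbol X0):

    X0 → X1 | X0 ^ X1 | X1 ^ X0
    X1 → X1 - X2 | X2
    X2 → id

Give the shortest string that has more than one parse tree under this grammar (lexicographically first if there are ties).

length 1: no string has ≥2 trees
length 3: id ^ id has 2 parse trees

Two derivations of id ^ id:
  X0 ⇒ X0 ^ X1 ⇒ X1 ^ X1 ⇒ X2 ^ X1 ⇒ id ^ X1 ⇒ id ^ X2 ⇒ id ^ id
  X0 ⇒ X1 ^ X0 ⇒ X2 ^ X0 ⇒ id ^ X0 ⇒ id ^ X1 ⇒ id ^ X2 ⇒ id ^ id

id ^ id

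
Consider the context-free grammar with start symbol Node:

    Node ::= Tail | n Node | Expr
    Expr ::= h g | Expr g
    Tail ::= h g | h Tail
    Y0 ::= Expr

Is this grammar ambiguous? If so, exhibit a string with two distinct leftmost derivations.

Witness: h g

Derivation 1: Node ⇒ Tail ⇒ h g
Derivation 2: Node ⇒ Expr ⇒ h g

Two distinct leftmost derivations for the same string.

Ambiguous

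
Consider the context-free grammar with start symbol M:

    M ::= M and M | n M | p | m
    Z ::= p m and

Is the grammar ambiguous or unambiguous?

Witness: n m and m

Derivation 1: M ⇒ M and M ⇒ n M and M ⇒ n m and M ⇒ n m and m
Derivation 2: M ⇒ n M ⇒ n M and M ⇒ n m and M ⇒ n m and m

Two distinct leftmost derivations for the same string.

Ambiguous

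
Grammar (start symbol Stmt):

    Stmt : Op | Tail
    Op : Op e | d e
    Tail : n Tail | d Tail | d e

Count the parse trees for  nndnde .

Parse trees for nndnde:
  [Stmt [Tail n [Tail n [Tail d [Tail n [Tail d e]]]]]]

1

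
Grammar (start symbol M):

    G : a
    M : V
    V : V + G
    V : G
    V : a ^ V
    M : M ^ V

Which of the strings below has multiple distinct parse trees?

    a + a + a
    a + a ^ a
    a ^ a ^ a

a + a + a: 1 tree
a + a ^ a: 1 tree
a ^ a ^ a: 4 trees

a ^ a ^ a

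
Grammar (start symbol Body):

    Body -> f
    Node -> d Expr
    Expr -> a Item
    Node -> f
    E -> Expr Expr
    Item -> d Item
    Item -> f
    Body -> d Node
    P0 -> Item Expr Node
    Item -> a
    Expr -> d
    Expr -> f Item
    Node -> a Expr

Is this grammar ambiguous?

Unambiguous

(P0, E are unreachable from Body, so their rules don't affect L(Body).) The reachable rules are right-linear with at most one rule per (nonterminal, next-terminal) pair. Each input token forces the next rule, so parsing is deterministic.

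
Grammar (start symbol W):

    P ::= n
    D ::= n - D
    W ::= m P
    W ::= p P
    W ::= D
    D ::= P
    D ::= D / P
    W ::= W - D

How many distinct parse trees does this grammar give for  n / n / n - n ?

1

Parse trees for n / n / n - n:
  [W [W [D [D [D [P n]] / [P n]] / [P n]]] - [D [P n]]]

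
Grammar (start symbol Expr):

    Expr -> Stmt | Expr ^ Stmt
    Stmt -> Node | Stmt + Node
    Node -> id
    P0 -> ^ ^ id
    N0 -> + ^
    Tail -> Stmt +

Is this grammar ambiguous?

(P0, N0, Tail are unreachable from Expr, so their rules don't affect L(Expr).) Expr → Expr ^ Stmt | Stmt  ;  Stmt → Stmt + Node | Node  — a left-associative chain with Node at the bottom. Each string factors uniquely by precedence.

Unambiguous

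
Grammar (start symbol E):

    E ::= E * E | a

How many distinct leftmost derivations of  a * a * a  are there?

2

Parse trees for a * a * a:
  [E [E a] * [E [E a] * [E a]]]
  [E [E [E a] * [E a]] * [E a]]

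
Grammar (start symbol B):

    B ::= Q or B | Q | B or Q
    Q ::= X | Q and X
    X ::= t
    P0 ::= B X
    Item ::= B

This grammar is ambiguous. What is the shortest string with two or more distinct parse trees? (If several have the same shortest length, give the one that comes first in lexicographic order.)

length 1: no string has ≥2 trees
length 3: t or t has 2 parse trees

Two derivations of t or t:
  B ⇒ Q or B ⇒ X or B ⇒ t or B ⇒ t or Q ⇒ t or X ⇒ t or t
  B ⇒ B or Q ⇒ Q or Q ⇒ X or Q ⇒ t or Q ⇒ t or X ⇒ t or t

t or t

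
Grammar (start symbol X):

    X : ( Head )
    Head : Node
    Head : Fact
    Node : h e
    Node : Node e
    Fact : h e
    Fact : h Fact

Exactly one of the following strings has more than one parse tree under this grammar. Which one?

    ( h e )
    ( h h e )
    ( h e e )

( h e )

( h e ): 2 trees
( h h e ): 1 tree
( h e e ): 1 tree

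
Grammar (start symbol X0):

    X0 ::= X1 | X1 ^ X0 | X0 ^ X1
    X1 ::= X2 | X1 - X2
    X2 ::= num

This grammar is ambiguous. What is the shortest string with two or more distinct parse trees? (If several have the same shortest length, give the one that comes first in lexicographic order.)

num ^ num

length 1: no string has ≥2 trees
length 3: num ^ num has 2 parse trees

Two derivations of num ^ num:
  X0 ⇒ X1 ^ X0 ⇒ X2 ^ X0 ⇒ num ^ X0 ⇒ num ^ X1 ⇒ num ^ X2 ⇒ num ^ num
  X0 ⇒ X0 ^ X1 ⇒ X1 ^ X1 ⇒ X2 ^ X1 ⇒ num ^ X1 ⇒ num ^ X2 ⇒ num ^ num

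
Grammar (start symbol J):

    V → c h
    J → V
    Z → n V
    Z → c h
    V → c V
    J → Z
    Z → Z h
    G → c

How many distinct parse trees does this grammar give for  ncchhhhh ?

1

Parse trees for ncchhhhh:
  [J [Z [Z [Z [Z [Z n [V c [V c h]]] h] h] h] h]]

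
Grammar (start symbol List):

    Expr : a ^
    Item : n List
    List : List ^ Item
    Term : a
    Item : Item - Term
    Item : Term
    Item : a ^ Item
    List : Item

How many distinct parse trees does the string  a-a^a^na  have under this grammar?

Parse trees for a-a^a^na:
  [List [List [Item [Item [Term a]] - [Term a]]] ^ [Item a ^ [Item n [List [Item [Term a]]]]]]
  [List [List [List [Item [Item [Term a]] - [Term a]]] ^ [Item [Term a]]] ^ [Item n [List [Item [Term a]]]]]

2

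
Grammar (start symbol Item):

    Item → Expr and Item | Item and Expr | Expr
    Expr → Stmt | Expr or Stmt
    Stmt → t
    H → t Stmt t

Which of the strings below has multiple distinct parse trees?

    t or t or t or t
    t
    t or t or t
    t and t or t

t or t or t or t: 1 tree
t: 1 tree
t or t or t: 1 tree
t and t or t: 2 trees

t and t or t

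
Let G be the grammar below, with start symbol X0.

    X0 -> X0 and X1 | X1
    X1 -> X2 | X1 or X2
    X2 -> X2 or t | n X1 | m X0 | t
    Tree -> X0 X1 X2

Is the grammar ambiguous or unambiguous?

Witness: t or t

Derivation 1: X0 ⇒ X1 ⇒ X2 ⇒ X2 or t ⇒ t or t
Derivation 2: X0 ⇒ X1 ⇒ X1 or X2 ⇒ X2 or X2 ⇒ t or X2 ⇒ t or t

Two distinct leftmost derivations for the same string.

Ambiguous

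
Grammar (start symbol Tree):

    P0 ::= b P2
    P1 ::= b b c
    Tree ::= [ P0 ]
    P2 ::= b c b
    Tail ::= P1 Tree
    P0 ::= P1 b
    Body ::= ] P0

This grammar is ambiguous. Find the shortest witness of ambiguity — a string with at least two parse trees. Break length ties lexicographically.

length 6: [ b b c b ] has 2 parse trees

Two derivations of [ b b c b ]:
  Tree ⇒ [ P0 ] ⇒ [ b P2 ] ⇒ [ b b c b ]
  Tree ⇒ [ P0 ] ⇒ [ P1 b ] ⇒ [ b b c b ]

[ b b c b ]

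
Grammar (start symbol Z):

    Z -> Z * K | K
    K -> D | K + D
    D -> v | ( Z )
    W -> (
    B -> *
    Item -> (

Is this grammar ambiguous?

Unambiguous

(W, B, Item are unreachable from Z, so their rules don't affect L(Z).) Z → Z * K | K  ;  K → K + D | D  — a left-associative chain with D at the bottom. Each string factors uniquely by precedence.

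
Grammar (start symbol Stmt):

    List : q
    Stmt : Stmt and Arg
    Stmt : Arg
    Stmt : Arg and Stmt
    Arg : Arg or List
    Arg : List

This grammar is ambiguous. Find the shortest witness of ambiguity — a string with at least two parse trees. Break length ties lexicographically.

length 1: no string has ≥2 trees
length 3: q and q has 2 parse trees

Two derivations of q and q:
  Stmt ⇒ Stmt and Arg ⇒ Arg and Arg ⇒ List and Arg ⇒ q and Arg ⇒ q and List ⇒ q and q
  Stmt ⇒ Arg and Stmt ⇒ List and Stmt ⇒ q and Stmt ⇒ q and Arg ⇒ q and List ⇒ q and q

q and q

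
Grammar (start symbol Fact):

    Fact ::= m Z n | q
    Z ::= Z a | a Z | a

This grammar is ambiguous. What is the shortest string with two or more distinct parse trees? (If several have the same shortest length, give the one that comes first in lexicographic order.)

length 1: no string has ≥2 trees
length 3: no string has ≥2 trees
length 4: m a a n has 2 parse trees

Two derivations of m a a n:
  Fact ⇒ m Z n ⇒ m Z a n ⇒ m a a n
  Fact ⇒ m Z n ⇒ m a Z n ⇒ m a a n

m a a n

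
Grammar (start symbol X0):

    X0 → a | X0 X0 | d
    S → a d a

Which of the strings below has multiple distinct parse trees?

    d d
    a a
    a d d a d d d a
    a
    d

d d: 1 tree
a a: 1 tree
a d d a d d d a: 429 trees
a: 1 tree
d: 1 tree

a d d a d d d a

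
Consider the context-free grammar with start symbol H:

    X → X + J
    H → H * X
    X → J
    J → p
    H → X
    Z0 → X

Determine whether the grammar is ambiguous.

Unambiguous

(Z0 is unreachable from H, so its rules don't affect L(H).) The grammar is stratified — H handles '*' (left-recursive), X handles '+', J atoms. Each operator has a fixed associativity and precedence level, so every string has one parse.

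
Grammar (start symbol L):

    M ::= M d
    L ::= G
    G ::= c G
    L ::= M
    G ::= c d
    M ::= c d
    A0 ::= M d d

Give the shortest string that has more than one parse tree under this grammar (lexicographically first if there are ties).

c d

length 2: c d has 2 parse trees

Two derivations of c d:
  L ⇒ G ⇒ c d
  L ⇒ M ⇒ c d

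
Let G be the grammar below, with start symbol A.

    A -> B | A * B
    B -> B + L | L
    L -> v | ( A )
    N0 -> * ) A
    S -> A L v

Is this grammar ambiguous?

Unambiguous

Only A, B, L are reachable from A; ignoring the rest: A → A * B | B  ;  B → B + L | L  — a left-associative chain with L at the bottom. Each string factors uniquely by precedence.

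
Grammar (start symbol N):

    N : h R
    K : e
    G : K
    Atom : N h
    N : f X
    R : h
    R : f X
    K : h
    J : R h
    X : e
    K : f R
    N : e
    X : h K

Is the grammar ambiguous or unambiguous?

Unambiguous

(Atom, J, G are unreachable from N, so their rules don't affect L(N).) Restricted to the reachable nonterminals, every rule has the form A → t or A → t B, and no two rules for the same A share a first terminal. The grammar encodes a DFA — one run per string.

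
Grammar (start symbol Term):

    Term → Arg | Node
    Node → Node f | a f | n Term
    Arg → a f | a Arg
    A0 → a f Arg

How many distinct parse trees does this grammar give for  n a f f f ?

Parse trees for n a f f f:
  [Term [Node [Node [Node n [Term [Arg a f]]] f] f]]
  [Term [Node [Node [Node n [Term [Node a f]]] f] f]]
  [Term [Node [Node n [Term [Node [Node a f] f]]] f]]
  [Term [Node n [Term [Node [Node [Node a f] f] f]]]]

4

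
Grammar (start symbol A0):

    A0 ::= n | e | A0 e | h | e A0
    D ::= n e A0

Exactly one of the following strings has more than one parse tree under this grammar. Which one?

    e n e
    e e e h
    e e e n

e n e

e n e: 2 trees
e e e h: 1 tree
e e e n: 1 tree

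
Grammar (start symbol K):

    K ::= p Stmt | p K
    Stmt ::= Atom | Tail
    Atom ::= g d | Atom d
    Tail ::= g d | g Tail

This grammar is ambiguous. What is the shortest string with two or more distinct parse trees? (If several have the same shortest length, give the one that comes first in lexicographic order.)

length 3: p g d has 2 parse trees

Two derivations of p g d:
  K ⇒ p Stmt ⇒ p Atom ⇒ p g d
  K ⇒ p Stmt ⇒ p Tail ⇒ p g d

p g d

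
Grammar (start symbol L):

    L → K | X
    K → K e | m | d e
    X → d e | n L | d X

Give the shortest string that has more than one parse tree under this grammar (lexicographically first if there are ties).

length 1: no string has ≥2 trees
length 2: d e has 2 parse trees

Two derivations of d e:
  L ⇒ K ⇒ d e
  L ⇒ X ⇒ d e

d e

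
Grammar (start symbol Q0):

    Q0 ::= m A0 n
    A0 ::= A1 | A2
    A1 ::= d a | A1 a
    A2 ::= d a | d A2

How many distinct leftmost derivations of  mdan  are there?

Parse trees for mdan:
  [Q0 m [A0 [A1 d a]] n]
  [Q0 m [A0 [A2 d a]] n]

2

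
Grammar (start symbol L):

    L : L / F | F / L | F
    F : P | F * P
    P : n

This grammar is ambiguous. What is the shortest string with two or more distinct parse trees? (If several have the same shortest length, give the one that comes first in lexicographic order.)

n / n

length 1: no string has ≥2 trees
length 3: n / n has 2 parse trees

Two derivations of n / n:
  L ⇒ L / F ⇒ F / F ⇒ P / F ⇒ n / F ⇒ n / P ⇒ n / n
  L ⇒ F / L ⇒ P / L ⇒ n / L ⇒ n / F ⇒ n / P ⇒ n / n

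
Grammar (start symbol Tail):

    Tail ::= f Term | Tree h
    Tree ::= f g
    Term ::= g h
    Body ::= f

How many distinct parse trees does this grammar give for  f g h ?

Parse trees for f g h:
  [Tail f [Term g h]]
  [Tail [Tree f g] h]

2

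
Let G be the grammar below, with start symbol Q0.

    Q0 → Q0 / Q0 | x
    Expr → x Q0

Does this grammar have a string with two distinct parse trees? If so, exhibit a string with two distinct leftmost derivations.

Ambiguous

Witness: x / x / x

Derivation 1: Q0 ⇒ Q0 / Q0 ⇒ Q0 / Q0 / Q0 ⇒ x / Q0 / Q0 ⇒ x / x / Q0 ⇒ x / x / x
Derivation 2: Q0 ⇒ Q0 / Q0 ⇒ x / Q0 ⇒ x / Q0 / Q0 ⇒ x / x / Q0 ⇒ x / x / x

Two distinct leftmost derivations for the same string.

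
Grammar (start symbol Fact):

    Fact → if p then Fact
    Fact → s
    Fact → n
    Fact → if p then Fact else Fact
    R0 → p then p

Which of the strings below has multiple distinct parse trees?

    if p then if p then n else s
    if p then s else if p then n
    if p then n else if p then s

if p then if p then n else s: 2 trees
if p then s else if p then n: 1 tree
if p then n else if p then s: 1 tree

if p then if p then n else s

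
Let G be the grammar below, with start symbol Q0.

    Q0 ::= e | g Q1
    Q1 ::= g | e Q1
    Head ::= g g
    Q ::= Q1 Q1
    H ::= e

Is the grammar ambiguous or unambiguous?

Unambiguous

(Head, Q, H are unreachable from Q0, so their rules don't affect L(Q0).) Each reachable nonterminal has at most one production per leading terminal, and all productions are right-linear; the derivation is determined token-by-token.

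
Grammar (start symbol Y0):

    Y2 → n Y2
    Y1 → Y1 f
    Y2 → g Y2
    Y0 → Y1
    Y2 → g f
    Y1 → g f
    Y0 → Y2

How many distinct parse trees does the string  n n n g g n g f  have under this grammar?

Parse trees for n n n g g n g f:
  [Y0 [Y2 n [Y2 n [Y2 n [Y2 g [Y2 g [Y2 n [Y2 g f]]]]]]]]

1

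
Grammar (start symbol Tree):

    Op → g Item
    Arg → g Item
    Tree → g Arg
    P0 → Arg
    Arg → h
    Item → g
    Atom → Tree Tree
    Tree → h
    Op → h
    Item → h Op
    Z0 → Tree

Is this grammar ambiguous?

Unambiguous

Only Tree, Arg, Item, Op are reachable from Tree; ignoring the rest: Restricted to the reachable nonterminals, every rule has the form A → t or A → t B, and no two rules for the same A share a first terminal. The grammar encodes a DFA — one run per string.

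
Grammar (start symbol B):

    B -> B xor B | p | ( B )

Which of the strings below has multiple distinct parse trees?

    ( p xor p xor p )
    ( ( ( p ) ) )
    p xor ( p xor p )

( p xor p xor p )

( p xor p xor p ): 2 trees
( ( ( p ) ) ): 1 tree
p xor ( p xor p ): 1 tree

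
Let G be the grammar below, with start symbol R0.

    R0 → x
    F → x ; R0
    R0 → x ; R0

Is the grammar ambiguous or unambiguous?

(F is unreachable from R0, so its rules don't affect L(R0).) Right-recursive list with a separator: after each atom, whether the separator follows determines the rule. One parse per string.

Unambiguous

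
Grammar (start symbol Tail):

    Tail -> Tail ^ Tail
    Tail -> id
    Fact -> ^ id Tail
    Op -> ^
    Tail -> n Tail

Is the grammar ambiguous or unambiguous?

Witness: n id ^ id

Derivation 1: Tail ⇒ Tail ^ Tail ⇒ n Tail ^ Tail ⇒ n id ^ Tail ⇒ n id ^ id
Derivation 2: Tail ⇒ n Tail ⇒ n Tail ^ Tail ⇒ n id ^ Tail ⇒ n id ^ id

Two distinct leftmost derivations for the same string.

Ambiguous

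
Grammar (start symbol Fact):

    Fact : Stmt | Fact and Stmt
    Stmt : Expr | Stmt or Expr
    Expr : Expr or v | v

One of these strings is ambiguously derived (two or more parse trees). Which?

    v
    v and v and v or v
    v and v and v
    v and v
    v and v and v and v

v and v and v or v

v: 1 tree
v and v and v or v: 2 trees
v and v and v: 1 tree
v and v: 1 tree
v and v and v and v: 1 tree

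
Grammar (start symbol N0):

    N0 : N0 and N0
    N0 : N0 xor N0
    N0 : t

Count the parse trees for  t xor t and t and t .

5

Parse trees for t xor t and t and t:
  [N0 [N0 [N0 t] xor [N0 t]] and [N0 [N0 t] and [N0 t]]]
  [N0 [N0 [N0 [N0 t] xor [N0 t]] and [N0 t]] and [N0 t]]
  [N0 [N0 [N0 t] xor [N0 [N0 t] and [N0 t]]] and [N0 t]]
  [N0 [N0 t] xor [N0 [N0 t] and [N0 [N0 t] and [N0 t]]]]
  [N0 [N0 t] xor [N0 [N0 [N0 t] and [N0 t]] and [N0 t]]]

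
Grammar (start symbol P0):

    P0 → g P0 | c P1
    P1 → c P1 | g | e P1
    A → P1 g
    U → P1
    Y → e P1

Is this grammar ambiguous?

Only P0, P1 are reachable from P0; ignoring the rest: The reachable rules are right-linear with at most one rule per (nonterminal, next-terminal) pair. Each input token forces the next rule, so parsing is deterministic.

Unambiguous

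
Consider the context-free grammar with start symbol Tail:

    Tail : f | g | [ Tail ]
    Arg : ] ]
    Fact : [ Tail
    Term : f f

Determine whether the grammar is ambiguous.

Unambiguous

(Arg, Fact, Term are unreachable from Tail, so their rules don't affect L(Tail).) L(Tail) is { openⁿ atom closeⁿ : n ≥ 0 }. The bracket depth fixes n, and the derivation is forced at every step.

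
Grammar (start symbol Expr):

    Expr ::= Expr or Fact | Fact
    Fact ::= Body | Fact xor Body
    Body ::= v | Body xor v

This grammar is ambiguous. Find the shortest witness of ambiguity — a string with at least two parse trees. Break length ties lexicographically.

v xor v

length 1: no string has ≥2 trees
length 3: v xor v has 2 parse trees

Two derivations of v xor v:
  Expr ⇒ Fact ⇒ Body ⇒ Body xor v ⇒ v xor v
  Expr ⇒ Fact ⇒ Fact xor Body ⇒ Body xor Body ⇒ v xor Body ⇒ v xor v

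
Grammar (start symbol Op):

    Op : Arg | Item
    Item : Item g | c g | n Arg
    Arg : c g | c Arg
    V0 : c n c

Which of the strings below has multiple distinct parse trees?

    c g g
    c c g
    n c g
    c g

c g

c g g: 1 tree
c c g: 1 tree
n c g: 1 tree
c g: 2 trees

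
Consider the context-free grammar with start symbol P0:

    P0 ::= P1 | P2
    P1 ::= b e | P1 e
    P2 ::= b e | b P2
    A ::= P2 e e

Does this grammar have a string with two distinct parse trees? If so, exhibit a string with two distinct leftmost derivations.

Ambiguous

Witness: b e

Derivation 1: P0 ⇒ P1 ⇒ b e
Derivation 2: P0 ⇒ P2 ⇒ b e

Two distinct leftmost derivations for the same string.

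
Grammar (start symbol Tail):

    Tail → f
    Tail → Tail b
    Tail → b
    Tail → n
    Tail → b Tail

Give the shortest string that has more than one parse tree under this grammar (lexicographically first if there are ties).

length 1: no string has ≥2 trees
length 2: b b has 2 parse trees

Two derivations of b b:
  Tail ⇒ Tail b ⇒ b b
  Tail ⇒ b Tail ⇒ b b

b b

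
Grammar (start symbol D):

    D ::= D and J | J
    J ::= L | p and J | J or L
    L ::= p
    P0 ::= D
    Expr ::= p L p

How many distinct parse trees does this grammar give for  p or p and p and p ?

2

Parse trees for p or p and p and p:
  [D [D [J [J [L p]] or [L p]]] and [J p and [J [L p]]]]
  [D [D [D [J [J [L p]] or [L p]]] and [J [L p]]] and [J [L p]]]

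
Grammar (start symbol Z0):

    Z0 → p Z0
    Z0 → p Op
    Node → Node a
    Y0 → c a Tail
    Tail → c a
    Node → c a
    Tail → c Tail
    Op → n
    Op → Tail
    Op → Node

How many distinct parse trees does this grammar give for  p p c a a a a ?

Parse trees for p p c a a a a:
  [Z0 p [Z0 p [Op [Node [Node [Node [Node c a] a] a] a]]]]

1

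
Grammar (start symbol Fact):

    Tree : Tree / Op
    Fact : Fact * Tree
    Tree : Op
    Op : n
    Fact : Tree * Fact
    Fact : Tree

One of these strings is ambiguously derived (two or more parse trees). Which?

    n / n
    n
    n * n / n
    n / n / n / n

n * n / n

n / n: 1 tree
n: 1 tree
n * n / n: 2 trees
n / n / n / n: 1 tree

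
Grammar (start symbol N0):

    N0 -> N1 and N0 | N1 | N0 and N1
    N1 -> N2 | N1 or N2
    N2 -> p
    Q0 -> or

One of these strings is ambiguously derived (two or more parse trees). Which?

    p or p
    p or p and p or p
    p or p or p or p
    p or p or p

p or p: 1 tree
p or p and p or p: 2 trees
p or p or p or p: 1 tree
p or p or p: 1 tree

p or p and p or p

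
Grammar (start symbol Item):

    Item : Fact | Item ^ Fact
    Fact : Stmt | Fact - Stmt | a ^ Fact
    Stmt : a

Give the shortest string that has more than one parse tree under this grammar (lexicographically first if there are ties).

length 1: no string has ≥2 trees
length 3: a ^ a has 2 parse trees

Two derivations of a ^ a:
  Item ⇒ Fact ⇒ a ^ Fact ⇒ a ^ Stmt ⇒ a ^ a
  Item ⇒ Item ^ Fact ⇒ Fact ^ Fact ⇒ Stmt ^ Fact ⇒ a ^ Fact ⇒ a ^ Stmt ⇒ a ^ a

a ^ a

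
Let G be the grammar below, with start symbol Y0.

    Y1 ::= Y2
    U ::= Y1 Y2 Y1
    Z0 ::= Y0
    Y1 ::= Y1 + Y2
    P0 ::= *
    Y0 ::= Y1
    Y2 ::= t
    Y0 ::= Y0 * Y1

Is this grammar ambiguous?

Unambiguous

(U, Z0, P0 are unreachable from Y0, so their rules don't affect L(Y0).) Y0 → Y0 * Y1 | Y1  ;  Y1 → Y1 + Y2 | Y2  — a left-associative chain with Y2 at the bottom. Each string factors uniquely by precedence.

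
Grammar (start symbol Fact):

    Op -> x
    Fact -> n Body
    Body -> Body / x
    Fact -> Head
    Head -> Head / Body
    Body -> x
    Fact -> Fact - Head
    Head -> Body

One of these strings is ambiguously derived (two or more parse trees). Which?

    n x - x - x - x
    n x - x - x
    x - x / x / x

n x - x - x - x: 1 tree
n x - x - x: 1 tree
x - x / x / x: 4 trees

x - x / x / x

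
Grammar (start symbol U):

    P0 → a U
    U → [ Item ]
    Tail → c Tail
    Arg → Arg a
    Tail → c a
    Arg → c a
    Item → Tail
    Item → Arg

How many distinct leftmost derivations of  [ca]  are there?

2

Parse trees for [ca]:
  [U [ [Item [Tail c a]] ]]
  [U [ [Item [Arg c a]] ]]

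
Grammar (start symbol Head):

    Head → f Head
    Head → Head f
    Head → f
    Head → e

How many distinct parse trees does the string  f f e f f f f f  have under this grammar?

Parse trees for f f e f f f f f (showing first 6 of 21):
  [Head f [Head f [Head [Head [Head [Head [Head [Head e] f] f] f] f] f]]]
  [Head f [Head [Head f [Head [Head [Head [Head [Head e] f] f] f] f]] f]]
  [Head f [Head [Head [Head f [Head [Head [Head [Head e] f] f] f]] f] f]]
  [Head f [Head [Head [Head [Head f [Head [Head [Head e] f] f]] f] f] f]]
  [Head f [Head [Head [Head [Head [Head f [Head [Head e] f]] f] f] f] f]]
  [Head f [Head [Head [Head [Head [Head [Head f [Head e]] f] f] f] f] f]]

21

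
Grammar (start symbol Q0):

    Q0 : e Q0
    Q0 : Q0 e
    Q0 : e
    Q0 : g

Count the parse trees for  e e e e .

Parse trees for e e e e:
  [Q0 e [Q0 e [Q0 e [Q0 e]]]]
  [Q0 e [Q0 e [Q0 [Q0 e] e]]]
  [Q0 e [Q0 [Q0 e [Q0 e]] e]]
  [Q0 e [Q0 [Q0 [Q0 e] e] e]]
  [Q0 [Q0 e [Q0 e [Q0 e]]] e]
  [Q0 [Q0 e [Q0 [Q0 e] e]] e]
  [Q0 [Q0 [Q0 e [Q0 e]] e] e]
  [Q0 [Q0 [Q0 [Q0 e] e] e] e]

8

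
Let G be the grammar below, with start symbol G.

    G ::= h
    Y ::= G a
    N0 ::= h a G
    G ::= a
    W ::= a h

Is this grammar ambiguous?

Unambiguous

(Y, W, N0 are unreachable from G, so their rules don't affect L(G).) Restricted to the reachable nonterminals, every rule has the form A → t or A → t B, and no two rules for the same A share a first terminal. The grammar encodes a DFA — one run per string.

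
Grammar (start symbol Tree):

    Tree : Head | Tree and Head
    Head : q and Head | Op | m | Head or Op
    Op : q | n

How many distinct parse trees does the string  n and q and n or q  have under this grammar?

Parse trees for n and q and n or q:
  [Tree [Tree [Head [Op n]]] and [Head q and [Head [Head [Op n]] or [Op q]]]]
  [Tree [Tree [Head [Op n]]] and [Head [Head q and [Head [Op n]]] or [Op q]]]
  [Tree [Tree [Tree [Head [Op n]]] and [Head [Op q]]] and [Head [Head [Op n]] or [Op q]]]

3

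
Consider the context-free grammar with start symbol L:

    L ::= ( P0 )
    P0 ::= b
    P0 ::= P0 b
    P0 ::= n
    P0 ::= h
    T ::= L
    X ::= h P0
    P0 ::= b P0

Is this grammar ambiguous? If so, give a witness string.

Witness: ( b b )

Derivation 1: L ⇒ ( P0 ) ⇒ ( P0 b ) ⇒ ( b b )
Derivation 2: L ⇒ ( P0 ) ⇒ ( b P0 ) ⇒ ( b b )

Two distinct leftmost derivations for the same string.

Ambiguous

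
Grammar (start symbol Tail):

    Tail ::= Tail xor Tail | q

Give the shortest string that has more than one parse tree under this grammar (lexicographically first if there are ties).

q xor q xor q

length 1: no string has ≥2 trees
length 3: no string has ≥2 trees
length 5: q xor q xor q has 2 parse trees

Two derivations of q xor q xor q:
  Tail ⇒ Tail xor Tail ⇒ Tail xor Tail xor Tail ⇒ q xor Tail xor Tail ⇒ q xor q xor Tail ⇒ q xor q xor q
  Tail ⇒ Tail xor Tail ⇒ q xor Tail ⇒ q xor Tail xor Tail ⇒ q xor q xor Tail ⇒ q xor q xor q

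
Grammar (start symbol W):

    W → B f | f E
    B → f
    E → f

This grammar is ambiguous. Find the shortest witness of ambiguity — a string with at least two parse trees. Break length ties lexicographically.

f f

length 2: f f has 2 parse trees

Two derivations of f f:
  W ⇒ B f ⇒ f f
  W ⇒ f E ⇒ f f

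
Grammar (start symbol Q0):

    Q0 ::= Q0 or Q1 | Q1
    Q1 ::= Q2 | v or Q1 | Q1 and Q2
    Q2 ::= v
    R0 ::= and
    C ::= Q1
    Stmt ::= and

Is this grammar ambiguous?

Ambiguous

Witness: v or v

Derivation 1: Q0 ⇒ Q0 or Q1 ⇒ Q1 or Q1 ⇒ Q2 or Q1 ⇒ v or Q1 ⇒ v or Q2 ⇒ v or v
Derivation 2: Q0 ⇒ Q1 ⇒ v or Q1 ⇒ v or Q2 ⇒ v or v

Two distinct leftmost derivations for the same string.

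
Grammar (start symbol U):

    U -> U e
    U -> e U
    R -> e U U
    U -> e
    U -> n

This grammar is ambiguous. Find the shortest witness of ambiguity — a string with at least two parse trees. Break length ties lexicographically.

e e

length 1: no string has ≥2 trees
length 2: e e has 2 parse trees

Two derivations of e e:
  U ⇒ U e ⇒ e e
  U ⇒ e U ⇒ e e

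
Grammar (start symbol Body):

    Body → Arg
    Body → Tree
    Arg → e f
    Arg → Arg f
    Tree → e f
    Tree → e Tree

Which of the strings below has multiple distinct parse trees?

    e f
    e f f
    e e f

e f: 2 trees
e f f: 1 tree
e e f: 1 tree

e f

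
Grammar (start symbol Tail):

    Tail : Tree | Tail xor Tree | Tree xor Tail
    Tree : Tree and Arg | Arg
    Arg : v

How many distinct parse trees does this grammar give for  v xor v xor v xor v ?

Parse trees for v xor v xor v xor v:
  [Tail [Tail [Tail [Tail [Tree [Arg v]]] xor [Tree [Arg v]]] xor [Tree [Arg v]]] xor [Tree [Arg v]]]
  [Tail [Tail [Tail [Tree [Arg v]] xor [Tail [Tree [Arg v]]]] xor [Tree [Arg v]]] xor [Tree [Arg v]]]
  [Tail [Tail [Tree [Arg v]] xor [Tail [Tail [Tree [Arg v]]] xor [Tree [Arg v]]]] xor [Tree [Arg v]]]
  [Tail [Tail [Tree [Arg v]] xor [Tail [Tree [Arg v]] xor [Tail [Tree [Arg v]]]]] xor [Tree [Arg v]]]
  [Tail [Tree [Arg v]] xor [Tail [Tail [Tail [Tree [Arg v]]] xor [Tree [Arg v]]] xor [Tree [Arg v]]]]
  [Tail [Tree [Arg v]] xor [Tail [Tail [Tree [Arg v]] xor [Tail [Tree [Arg v]]]] xor [Tree [Arg v]]]]
  [Tail [Tree [Arg v]] xor [Tail [Tree [Arg v]] xor [Tail [Tail [Tree [Arg v]]] xor [Tree [Arg v]]]]]
  [Tail [Tree [Arg v]] xor [Tail [Tree [Arg v]] xor [Tail [Tree [Arg v]] xor [Tail [Tree [Arg v]]]]]]

8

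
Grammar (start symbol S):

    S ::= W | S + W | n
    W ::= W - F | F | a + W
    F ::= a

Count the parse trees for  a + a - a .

3

Parse trees for a + a - a:
  [S [W [W a + [W [F a]]] - [F a]]]
  [S [W a + [W [W [F a]] - [F a]]]]
  [S [S [W [F a]]] + [W [W [F a]] - [F a]]]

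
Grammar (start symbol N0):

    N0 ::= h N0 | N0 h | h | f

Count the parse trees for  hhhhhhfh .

Parse trees for hhhhhhfh:
  [N0 h [N0 h [N0 h [N0 h [N0 h [N0 h [N0 [N0 f] h]]]]]]]
  [N0 h [N0 h [N0 h [N0 h [N0 h [N0 [N0 h [N0 f]] h]]]]]]
  [N0 h [N0 h [N0 h [N0 h [N0 [N0 h [N0 h [N0 f]]] h]]]]]
  [N0 h [N0 h [N0 h [N0 [N0 h [N0 h [N0 h [N0 f]]]] h]]]]
  [N0 h [N0 h [N0 [N0 h [N0 h [N0 h [N0 h [N0 f]]]]] h]]]
  [N0 h [N0 [N0 h [N0 h [N0 h [N0 h [N0 h [N0 f]]]]]] h]]
  [N0 [N0 h [N0 h [N0 h [N0 h [N0 h [N0 h [N0 f]]]]]]] h]

7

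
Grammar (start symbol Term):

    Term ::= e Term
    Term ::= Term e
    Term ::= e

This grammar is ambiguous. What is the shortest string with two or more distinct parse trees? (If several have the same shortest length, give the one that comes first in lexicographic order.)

e e

length 1: no string has ≥2 trees
length 2: e e has 2 parse trees

Two derivations of e e:
  Term ⇒ e Term ⇒ e e
  Term ⇒ Term e ⇒ e e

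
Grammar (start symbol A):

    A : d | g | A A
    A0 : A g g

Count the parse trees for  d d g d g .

14

Parse trees for d d g d g (showing first 6 of 14):
  [A [A d] [A [A d] [A [A g] [A [A d] [A g]]]]]
  [A [A d] [A [A d] [A [A [A g] [A d]] [A g]]]]
  [A [A d] [A [A [A d] [A g]] [A [A d] [A g]]]]
  [A [A d] [A [A [A d] [A [A g] [A d]]] [A g]]]
  [A [A d] [A [A [A [A d] [A g]] [A d]] [A g]]]
  [A [A [A d] [A d]] [A [A g] [A [A d] [A g]]]]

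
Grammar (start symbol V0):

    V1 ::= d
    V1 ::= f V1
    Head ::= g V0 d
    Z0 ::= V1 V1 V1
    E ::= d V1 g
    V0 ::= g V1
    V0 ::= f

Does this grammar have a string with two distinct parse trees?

(Z0, Head, E are unreachable from V0, so their rules don't affect L(V0).) Each reachable nonterminal has at most one production per leading terminal, and all productions are right-linear; the derivation is determined token-by-token.

Unambiguous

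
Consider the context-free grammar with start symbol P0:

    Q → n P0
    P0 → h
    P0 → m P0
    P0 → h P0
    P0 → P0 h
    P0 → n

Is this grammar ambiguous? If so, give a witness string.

Ambiguous

Witness: h h

Derivation 1: P0 ⇒ h P0 ⇒ h h
Derivation 2: P0 ⇒ P0 h ⇒ h h

Two distinct leftmost derivations for the same string.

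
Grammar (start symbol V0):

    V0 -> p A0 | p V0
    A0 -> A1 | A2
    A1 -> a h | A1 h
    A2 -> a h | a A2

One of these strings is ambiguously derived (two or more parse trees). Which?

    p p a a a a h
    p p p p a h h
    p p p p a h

p p p p a h

p p a a a a h: 1 tree
p p p p a h h: 1 tree
p p p p a h: 2 trees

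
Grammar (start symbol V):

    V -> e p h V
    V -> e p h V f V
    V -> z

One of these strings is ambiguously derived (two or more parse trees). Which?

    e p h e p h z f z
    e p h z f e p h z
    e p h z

e p h e p h z f z

e p h e p h z f z: 2 trees
e p h z f e p h z: 1 tree
e p h z: 1 tree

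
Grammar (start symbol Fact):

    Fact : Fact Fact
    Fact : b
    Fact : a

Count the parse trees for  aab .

2

Parse trees for aab:
  [Fact [Fact a] [Fact [Fact a] [Fact b]]]
  [Fact [Fact [Fact a] [Fact a]] [Fact b]]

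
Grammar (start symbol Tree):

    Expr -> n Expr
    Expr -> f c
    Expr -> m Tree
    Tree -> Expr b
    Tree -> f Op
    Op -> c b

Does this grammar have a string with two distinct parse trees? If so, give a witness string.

Witness: f c b

Derivation 1: Tree ⇒ Expr b ⇒ f c b
Derivation 2: Tree ⇒ f Op ⇒ f c b

Two distinct leftmost derivations for the same string.

Ambiguous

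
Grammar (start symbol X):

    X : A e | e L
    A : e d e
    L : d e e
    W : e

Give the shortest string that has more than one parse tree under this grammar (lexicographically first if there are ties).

length 4: e d e e has 2 parse trees

Two derivations of e d e e:
  X ⇒ A e ⇒ e d e e
  X ⇒ e L ⇒ e d e e

e d e e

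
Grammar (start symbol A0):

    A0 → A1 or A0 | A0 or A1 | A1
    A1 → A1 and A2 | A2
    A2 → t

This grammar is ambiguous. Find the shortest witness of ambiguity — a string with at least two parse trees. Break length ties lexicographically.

t or t

length 1: no string has ≥2 trees
length 3: t or t has 2 parse trees

Two derivations of t or t:
  A0 ⇒ A1 or A0 ⇒ A2 or A0 ⇒ t or A0 ⇒ t or A1 ⇒ t or A2 ⇒ t or t
  A0 ⇒ A0 or A1 ⇒ A1 or A1 ⇒ A2 or A1 ⇒ t or A1 ⇒ t or A2 ⇒ t or t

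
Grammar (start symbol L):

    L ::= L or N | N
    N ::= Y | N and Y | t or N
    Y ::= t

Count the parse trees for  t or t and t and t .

Parse trees for t or t and t and t:
  [L [L [N [Y t]]] or [N [N [N [Y t]] and [Y t]] and [Y t]]]
  [L [N [N [N t or [N [Y t]]] and [Y t]] and [Y t]]]
  [L [N [N t or [N [N [Y t]] and [Y t]]] and [Y t]]]
  [L [N t or [N [N [N [Y t]] and [Y t]] and [Y t]]]]

4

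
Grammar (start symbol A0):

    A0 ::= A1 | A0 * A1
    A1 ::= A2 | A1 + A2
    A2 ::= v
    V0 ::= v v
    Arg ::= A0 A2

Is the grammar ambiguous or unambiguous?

Only A0, A1, A2 are reachable from A0; ignoring the rest: The grammar is stratified — A0 handles '*' (left-recursive), A1 handles '+', A2 atoms. Each operator has a fixed associativity and precedence level, so every string has one parse.

Unambiguous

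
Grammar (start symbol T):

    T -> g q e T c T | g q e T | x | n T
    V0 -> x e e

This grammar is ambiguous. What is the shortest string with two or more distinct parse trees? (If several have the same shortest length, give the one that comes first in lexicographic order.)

g q e g q e x c x

length 1: no string has ≥2 trees
length 2: no string has ≥2 trees
length 3: no string has ≥2 trees
length 4: no string has ≥2 trees
length 5: no string has ≥2 trees
length 6: no string has ≥2 trees
length 7: no string has ≥2 trees
length 8: no string has ≥2 trees
length 9: g q e g q e x c x has 2 parse trees

Two derivations of g q e g q e x c x:
  T ⇒ g q e T c T ⇒ g q e g q e T c T ⇒ g q e g q e x c T ⇒ g q e g q e x c x
  T ⇒ g q e T ⇒ g q e g q e T c T ⇒ g q e g q e x c T ⇒ g q e g q e x c x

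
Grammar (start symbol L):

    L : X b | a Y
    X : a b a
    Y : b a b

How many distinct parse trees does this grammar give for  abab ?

2

Parse trees for abab:
  [L [X a b a] b]
  [L a [Y b a b]]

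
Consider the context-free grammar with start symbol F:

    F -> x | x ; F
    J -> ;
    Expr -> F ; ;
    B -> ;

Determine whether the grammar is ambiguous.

Only F is reachable from F; ignoring the rest: Right-recursive list with a separator: after each atom, whether the separator follows determines the rule. One parse per string.

Unambiguous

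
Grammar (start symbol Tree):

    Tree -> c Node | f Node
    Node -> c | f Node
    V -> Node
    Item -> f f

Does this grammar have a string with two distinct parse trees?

Unambiguous

Only Tree, Node are reachable from Tree; ignoring the rest: Each reachable nonterminal has at most one production per leading terminal, and all productions are right-linear; the derivation is determined token-by-token.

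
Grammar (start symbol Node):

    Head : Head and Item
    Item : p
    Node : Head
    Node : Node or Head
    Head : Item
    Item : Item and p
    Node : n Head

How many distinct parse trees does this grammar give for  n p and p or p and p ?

4

Parse trees for n p and p or p and p:
  [Node [Node n [Head [Head [Item p]] and [Item p]]] or [Head [Head [Item p]] and [Item p]]]
  [Node [Node n [Head [Head [Item p]] and [Item p]]] or [Head [Item [Item p] and p]]]
  [Node [Node n [Head [Item [Item p] and p]]] or [Head [Head [Item p]] and [Item p]]]
  [Node [Node n [Head [Item [Item p] and p]]] or [Head [Item [Item p] and p]]]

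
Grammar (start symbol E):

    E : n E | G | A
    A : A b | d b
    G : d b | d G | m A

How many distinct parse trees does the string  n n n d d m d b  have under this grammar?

1

Parse trees for n n n d d m d b:
  [E n [E n [E n [E [G d [G d [G m [A d b]]]]]]]]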